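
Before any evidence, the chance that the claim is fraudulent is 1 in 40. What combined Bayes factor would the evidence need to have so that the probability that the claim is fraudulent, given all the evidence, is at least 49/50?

1911

Prior odds = 0.025/0.975 = 1/39.
Target odds = 0.98/0.02 = 49.
Required Bayes factor = 49 ÷ (1/39) = 1911.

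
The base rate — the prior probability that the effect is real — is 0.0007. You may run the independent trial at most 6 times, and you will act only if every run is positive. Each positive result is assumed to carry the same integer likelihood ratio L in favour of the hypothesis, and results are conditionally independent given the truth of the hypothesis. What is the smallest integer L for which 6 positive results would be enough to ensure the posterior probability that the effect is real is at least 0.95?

6

Prior odds = 0.0007/0.9993 = 7/9993.
Target odds = 0.95/0.05 = 19.
Need L⁶ ≥ 19 ÷ (7/9993) = 189867/7.
5⁶ = 15625 < 189867/7 ≤ 46656 = 6⁶, so L = 6.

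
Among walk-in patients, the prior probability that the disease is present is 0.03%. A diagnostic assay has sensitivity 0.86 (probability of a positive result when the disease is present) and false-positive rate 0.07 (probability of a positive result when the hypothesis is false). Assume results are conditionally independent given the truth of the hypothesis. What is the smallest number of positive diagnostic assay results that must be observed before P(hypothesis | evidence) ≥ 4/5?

Prior odds: 0.0003 ÷ 0.9997 = 3/9997.
Likelihood ratio of a positive result = 0.86/0.07 = 86/7.
Target odds: 0.8 ÷ 0.2 = 4.
Need (3/9997) × (86/7)ⁿ ≥ 4, i.e. (86/7)ⁿ ≥ 39988/3.
(86/7)³ = 636056/343 falls short of 39988/3 but (86/7)⁴ = 54700816/2401 reaches it, so n = 4.

4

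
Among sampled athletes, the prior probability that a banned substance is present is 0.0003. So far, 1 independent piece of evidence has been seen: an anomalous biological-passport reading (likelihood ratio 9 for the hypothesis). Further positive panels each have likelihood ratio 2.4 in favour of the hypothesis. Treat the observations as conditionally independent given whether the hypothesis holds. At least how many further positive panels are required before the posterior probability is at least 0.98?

Prior odds = 0.0003/0.9997 = 3/9997.
Bayes factor of the evidence already in hand = 9.
Odds after that evidence = (3/9997) × 9 = 27/9997.
Target odds = 0.98/0.02 = 49.
Need 2.4ⁿ ≥ 49 ÷ (27/9997) = 489853/27.
2.4¹¹ ≈15216.8 falls short of 489853/27 but 2.4¹² ≈36520.3 reaches it, so n = 12.

12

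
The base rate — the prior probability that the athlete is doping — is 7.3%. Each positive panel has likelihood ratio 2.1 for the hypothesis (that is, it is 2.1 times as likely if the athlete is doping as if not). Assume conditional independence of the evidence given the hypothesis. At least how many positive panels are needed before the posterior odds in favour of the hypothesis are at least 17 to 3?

6

Prior odds: 0.073 ÷ 0.927 = 73/927.
Likelihood ratio per positive panel = 2.1.
Target odds = 17/3.
Require 2.1ⁿ ≥ 17/3 ÷ (73/927) = 5253/73.
2.1⁵ = 4084101/100000 falls short of 5253/73 but 2.1⁶ = 85766121/1000000 reaches it, so n = 6.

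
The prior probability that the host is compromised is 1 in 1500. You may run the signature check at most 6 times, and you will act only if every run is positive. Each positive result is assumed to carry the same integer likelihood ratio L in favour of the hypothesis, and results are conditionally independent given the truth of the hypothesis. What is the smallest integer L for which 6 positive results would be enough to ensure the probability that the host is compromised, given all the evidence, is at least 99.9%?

11

Prior odds = (1/1500)/(1499/1500) = 1/1499.
Target odds = 0.999/0.001 = 999.
Need L⁶ ≥ 999 ÷ (1/1499) = 1497501.
10⁶ = 1000000 < 1497501 ≤ 1771561 = 11⁶, so L = 11.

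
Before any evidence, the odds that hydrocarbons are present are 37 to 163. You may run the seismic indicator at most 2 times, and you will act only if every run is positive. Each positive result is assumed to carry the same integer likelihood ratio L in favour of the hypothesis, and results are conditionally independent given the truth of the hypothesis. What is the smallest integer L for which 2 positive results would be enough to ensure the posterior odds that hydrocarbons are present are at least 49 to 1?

15

Prior odds = 37/163.
Target odds = 49.
Need L² ≥ 49 ÷ (37/163) = 7987/37.
14² = 196 < 7987/37 ≤ 225 = 15², so L = 15.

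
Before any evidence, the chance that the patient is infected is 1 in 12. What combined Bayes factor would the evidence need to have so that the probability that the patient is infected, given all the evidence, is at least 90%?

Prior odds = (1/12)/(11/12) = 1/11.
Target odds = 0.9/0.1 = 9.
Required Bayes factor = 9 ÷ (1/11) = 99.

99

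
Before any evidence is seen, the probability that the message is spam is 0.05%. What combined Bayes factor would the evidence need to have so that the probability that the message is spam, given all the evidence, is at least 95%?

37981

Prior odds = 0.0005/0.9995 = 1/1999.
Target odds = 0.95/0.05 = 19.
Required Bayes factor = 19 ÷ (1/1999) = 37981.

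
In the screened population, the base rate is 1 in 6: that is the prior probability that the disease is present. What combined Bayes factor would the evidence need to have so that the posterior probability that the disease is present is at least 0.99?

Prior odds = (1/6)/(5/6) = 0.2.
Target odds = 0.99/0.01 = 99.
Required Bayes factor = 99 ÷ 0.2 = 495.

495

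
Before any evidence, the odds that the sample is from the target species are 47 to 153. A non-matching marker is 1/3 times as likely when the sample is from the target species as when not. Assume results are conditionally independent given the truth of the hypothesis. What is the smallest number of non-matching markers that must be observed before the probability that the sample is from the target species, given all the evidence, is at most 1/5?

1

Prior odds = 47/153.
Likelihood ratio per non-matching marker = 1/3.
Target posterior odds = 0.2/0.8 = 0.25.
Require (1/3)ⁿ ≤ 0.25 ÷ (47/153) = 153/188.
(1/3)¹ = 1/3, which is already at or below the required 153/188; so n = 1.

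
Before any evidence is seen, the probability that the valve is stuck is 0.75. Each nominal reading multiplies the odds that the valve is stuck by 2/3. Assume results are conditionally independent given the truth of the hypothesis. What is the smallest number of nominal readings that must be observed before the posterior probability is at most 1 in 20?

Prior odds = 0.75/0.25 = 3.
Likelihood ratio per nominal reading = 2/3.
Target posterior odds = 0.05/0.95 = 1/19.
Require (2/3)ⁿ ≤ 1/19 ÷ 3 = 1/57.
(2/3)⁹ = 512/19683 is still above 1/57 but (2/3)¹⁰ = 1024/59049 is at or below it, so n = 10.

10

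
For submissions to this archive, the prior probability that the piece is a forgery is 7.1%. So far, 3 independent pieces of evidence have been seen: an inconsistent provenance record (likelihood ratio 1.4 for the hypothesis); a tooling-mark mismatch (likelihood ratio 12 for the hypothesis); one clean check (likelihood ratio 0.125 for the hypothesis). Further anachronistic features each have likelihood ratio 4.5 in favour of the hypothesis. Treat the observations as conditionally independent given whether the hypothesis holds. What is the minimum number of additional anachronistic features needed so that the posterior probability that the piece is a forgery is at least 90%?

Prior odds = 0.071/0.929 = 71/929.
Combined Bayes factor of the evidence already in hand = 1.4 × 12 × 0.125 = 2.1.
Odds after that evidence = (71/929) × 2.1 = 1491/9290.
Target odds = 0.9/0.1 = 9.
Need 4.5ⁿ ≥ 9 ÷ (1491/9290) = 27870/497.
4.5² = 20.25 falls short of 27870/497 but 4.5³ = 91.125 reaches it, so n = 3.

3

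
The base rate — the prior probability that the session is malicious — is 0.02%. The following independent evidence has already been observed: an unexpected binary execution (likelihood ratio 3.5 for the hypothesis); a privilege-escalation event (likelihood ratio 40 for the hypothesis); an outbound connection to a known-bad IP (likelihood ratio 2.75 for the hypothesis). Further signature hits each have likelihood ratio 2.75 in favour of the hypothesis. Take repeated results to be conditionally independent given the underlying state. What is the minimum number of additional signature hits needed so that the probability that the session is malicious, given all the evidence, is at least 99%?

8

Prior odds = 0.0002/0.9998 = 1/4999.
Combined Bayes factor of the evidence already in hand = 3.5 × 40 × 2.75 = 385.
Odds after that evidence = (1/4999) × 385 = 385/4999.
Target odds = 0.99/0.01 = 99.
Need 2.75ⁿ ≥ 99 ÷ (385/4999) = 44991/35.
2.75⁷ = 19487171/16384 falls short of 44991/35 but 2.75⁸ = 214358881/65536 reaches it, so n = 8.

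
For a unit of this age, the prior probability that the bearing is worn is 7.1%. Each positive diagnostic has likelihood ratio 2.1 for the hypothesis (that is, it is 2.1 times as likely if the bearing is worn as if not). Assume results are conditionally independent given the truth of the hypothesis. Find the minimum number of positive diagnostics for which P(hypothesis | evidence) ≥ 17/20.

6

Prior odds: 0.071 ÷ 0.929 = 71/929.
Likelihood ratio per positive diagnostic = 2.1.
Target posterior odds = 0.85/0.15 = 17/3.
Require 2.1ⁿ ≥ 17/3 ÷ (71/929) = 15793/213.
2.1⁵ = 4084101/100000 falls short of 15793/213 but 2.1⁶ = 85766121/1000000 reaches it, so n = 6.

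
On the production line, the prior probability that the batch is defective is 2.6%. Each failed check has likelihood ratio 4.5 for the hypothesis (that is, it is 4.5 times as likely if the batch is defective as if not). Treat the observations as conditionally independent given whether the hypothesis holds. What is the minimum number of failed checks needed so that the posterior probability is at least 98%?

Prior odds = 0.026/0.974 = 13/487.
Likelihood ratio per failed check = 4.5.
Target posterior odds = 0.98/0.02 = 49.
Require 4.5ⁿ ≥ 49 ÷ (13/487) = 23863/13.
4.5⁴ = 410.0625 falls short of 23863/13 but 4.5⁵ = 1845.28125 reaches it, so n = 5.

5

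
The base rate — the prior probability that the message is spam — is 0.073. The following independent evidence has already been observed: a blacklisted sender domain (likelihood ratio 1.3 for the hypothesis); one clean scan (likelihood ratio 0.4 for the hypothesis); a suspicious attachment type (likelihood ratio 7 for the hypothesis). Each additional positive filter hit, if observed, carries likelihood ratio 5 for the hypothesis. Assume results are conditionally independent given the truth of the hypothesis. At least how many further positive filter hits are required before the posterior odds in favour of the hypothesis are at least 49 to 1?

4

Prior odds = 0.073/0.927 = 73/927.
Combined Bayes factor of the evidence already in hand = 1.3 × 0.4 × 7 = 3.64.
Odds after that evidence = (73/927) × 3.64 = 6643/23175.
Target odds = 49.
Need 5ⁿ ≥ 49 ÷ (6643/23175) = 162225/949.
5³ = 125 falls short of 162225/949 but 5⁴ = 625 reaches it, so n = 4.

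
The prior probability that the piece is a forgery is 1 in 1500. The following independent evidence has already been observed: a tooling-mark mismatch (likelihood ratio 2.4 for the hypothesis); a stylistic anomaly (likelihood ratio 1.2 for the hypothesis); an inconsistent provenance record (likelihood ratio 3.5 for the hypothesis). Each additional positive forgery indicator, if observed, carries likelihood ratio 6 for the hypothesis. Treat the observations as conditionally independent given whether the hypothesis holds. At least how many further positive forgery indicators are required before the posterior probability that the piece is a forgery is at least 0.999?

Prior odds = (1/1500)/(1499/1500) = 1/1499.
Combined Bayes factor of the evidence already in hand = 2.4 × 1.2 × 3.5 = 10.08.
Odds after that evidence = (1/1499) × 10.08 = 252/37475.
Target odds = 0.999/0.001 = 999.
Need 6ⁿ ≥ 999 ÷ (252/37475) = 4159725/28.
6⁶ = 46656 falls short of 4159725/28 but 6⁷ = 279936 reaches it, so n = 7.

7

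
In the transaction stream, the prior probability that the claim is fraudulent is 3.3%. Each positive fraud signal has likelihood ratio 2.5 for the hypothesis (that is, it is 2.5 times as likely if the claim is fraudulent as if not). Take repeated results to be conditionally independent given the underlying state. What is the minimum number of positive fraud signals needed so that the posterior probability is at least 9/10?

7

Prior odds = 0.033/0.967 = 33/967.
Likelihood ratio per positive fraud signal = 2.5.
Target posterior odds = 0.9/0.1 = 9.
Need (33/967) × 2.5ⁿ ≥ 9, i.e. 2.5ⁿ ≥ 2901/11.
2.5⁶ = 244.140625 falls short of 2901/11 but 2.5⁷ = 610.3515625 reaches it, so n = 7.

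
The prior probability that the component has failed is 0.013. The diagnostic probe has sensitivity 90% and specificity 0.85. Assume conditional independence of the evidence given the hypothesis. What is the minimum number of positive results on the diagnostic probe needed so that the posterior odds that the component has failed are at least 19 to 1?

Prior odds: 0.013 ÷ 0.987 = 13/987.
False-positive rate = 1 − 0.85 = 0.15; likelihood ratio of a positive = 0.9/0.15 = 6.
Target odds = 19.
Need (13/987) × 6ⁿ ≥ 19, i.e. 6ⁿ ≥ 18753/13.
6⁴ = 1296 falls short of 18753/13 but 6⁵ = 7776 reaches it, so n = 5.

5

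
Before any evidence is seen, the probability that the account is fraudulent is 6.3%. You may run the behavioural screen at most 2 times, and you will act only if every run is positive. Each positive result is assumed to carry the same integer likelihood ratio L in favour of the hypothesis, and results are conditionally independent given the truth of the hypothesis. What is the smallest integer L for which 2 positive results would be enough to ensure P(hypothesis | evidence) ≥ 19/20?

17

Prior odds = 0.063/0.937 = 63/937.
Target odds = 0.95/0.05 = 19.
Need L² ≥ 19 ÷ (63/937) = 17803/63.
16² = 256 < 17803/63 ≤ 289 = 17², so L = 17.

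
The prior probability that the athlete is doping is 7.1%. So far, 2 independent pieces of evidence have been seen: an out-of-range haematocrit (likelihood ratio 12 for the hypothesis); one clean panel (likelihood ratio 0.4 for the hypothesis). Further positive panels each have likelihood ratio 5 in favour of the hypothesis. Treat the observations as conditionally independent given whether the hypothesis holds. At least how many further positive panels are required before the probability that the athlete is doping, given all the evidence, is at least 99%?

Prior odds = 0.071/0.929 = 71/929.
Combined Bayes factor of the evidence already in hand = 12 × 0.4 = 4.8.
Odds after that evidence = (71/929) × 4.8 = 1704/4645.
Target odds = 0.99/0.01 = 99.
Need 5ⁿ ≥ 99 ÷ (1704/4645) = 153285/568.
5³ = 125 falls short of 153285/568 but 5⁴ = 625 reaches it, so n = 4.

4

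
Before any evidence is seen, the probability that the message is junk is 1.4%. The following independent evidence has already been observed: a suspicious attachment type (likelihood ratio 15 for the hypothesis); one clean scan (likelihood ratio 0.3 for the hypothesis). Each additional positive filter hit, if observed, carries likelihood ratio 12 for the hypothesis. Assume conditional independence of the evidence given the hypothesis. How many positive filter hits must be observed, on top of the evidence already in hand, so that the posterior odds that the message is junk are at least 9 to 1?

Prior odds = 0.014/0.986 = 7/493.
Combined Bayes factor of the evidence already in hand = 15 × 0.3 = 4.5.
Odds after that evidence = (7/493) × 4.5 = 63/986.
Target odds = 9.
Need 12ⁿ ≥ 9 ÷ (63/986) = 986/7.
12¹ = 12 falls short of 986/7 but 12² = 144 reaches it, so n = 2.

2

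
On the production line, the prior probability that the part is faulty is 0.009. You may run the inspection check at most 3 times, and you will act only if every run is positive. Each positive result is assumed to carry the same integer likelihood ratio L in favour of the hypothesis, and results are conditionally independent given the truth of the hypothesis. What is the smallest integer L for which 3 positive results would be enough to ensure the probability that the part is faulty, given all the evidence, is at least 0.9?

Prior odds = 0.009/0.991 = 9/991.
Target odds = 0.9/0.1 = 9.
Need L³ ≥ 9 ÷ (9/991) = 991.
9³ = 729 < 991 ≤ 1000 = 10³, so L = 10.

10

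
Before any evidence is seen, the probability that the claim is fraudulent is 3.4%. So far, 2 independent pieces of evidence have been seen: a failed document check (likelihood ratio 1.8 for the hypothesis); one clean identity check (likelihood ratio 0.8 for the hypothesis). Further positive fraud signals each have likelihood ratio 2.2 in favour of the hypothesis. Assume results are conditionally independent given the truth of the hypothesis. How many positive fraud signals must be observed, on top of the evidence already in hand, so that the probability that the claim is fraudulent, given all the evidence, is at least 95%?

Prior odds = 0.034/0.966 = 17/483.
Combined Bayes factor of the evidence already in hand = 1.8 × 0.8 = 1.44.
Odds after that evidence = (17/483) × 1.44 = 204/4025.
Target odds = 0.95/0.05 = 19.
Need 2.2ⁿ ≥ 19 ÷ (204/4025) = 76475/204.
2.2⁷ = 19487171/78125 falls short of 76475/204 but 2.2⁸ = 214358881/390625 reaches it, so n = 8.

8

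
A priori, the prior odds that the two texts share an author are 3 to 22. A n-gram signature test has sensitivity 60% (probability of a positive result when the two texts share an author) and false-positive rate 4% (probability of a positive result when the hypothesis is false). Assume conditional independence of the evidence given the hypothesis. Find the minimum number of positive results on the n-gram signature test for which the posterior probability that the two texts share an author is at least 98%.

Prior odds = 3/22.
Likelihood ratio of a positive result = 0.6/0.04 = 15.
Target odds: 0.98 ÷ 0.02 = 49.
Require 15ⁿ ≥ 49 ÷ (3/22) = 1078/3.
15² = 225 falls short of 1078/3 but 15³ = 3375 reaches it, so n = 3.

3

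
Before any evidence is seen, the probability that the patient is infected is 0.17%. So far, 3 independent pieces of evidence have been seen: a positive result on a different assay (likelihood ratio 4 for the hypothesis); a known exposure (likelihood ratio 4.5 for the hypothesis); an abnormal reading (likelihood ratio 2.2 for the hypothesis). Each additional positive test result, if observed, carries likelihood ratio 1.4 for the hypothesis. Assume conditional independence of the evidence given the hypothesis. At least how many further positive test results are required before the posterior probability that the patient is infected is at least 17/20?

Prior odds = 0.0017/0.9983 = 17/9983.
Combined Bayes factor of the evidence already in hand = 4 × 4.5 × 2.2 = 39.6.
Odds after that evidence = (17/9983) × 39.6 = 3366/49915.
Target odds = 0.85/0.15 = 17/3.
Need 1.4ⁿ ≥ 17/3 ÷ (3366/49915) = 49915/594.
1.4¹³ ≈79.3715 falls short of 49915/594 but 1.4¹⁴ ≈111.12 reaches it, so n = 14.

14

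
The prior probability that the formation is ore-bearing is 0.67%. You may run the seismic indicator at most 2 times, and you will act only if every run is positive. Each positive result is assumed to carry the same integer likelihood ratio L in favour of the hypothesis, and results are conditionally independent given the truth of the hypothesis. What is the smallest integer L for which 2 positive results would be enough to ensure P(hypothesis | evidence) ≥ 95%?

Prior odds = 0.0067/0.9933 = 67/9933.
Target odds = 0.95/0.05 = 19.
Need L² ≥ 19 ÷ (67/9933) = 188727/67.
53² = 2809 < 188727/67 ≤ 2916 = 54², so L = 54.

54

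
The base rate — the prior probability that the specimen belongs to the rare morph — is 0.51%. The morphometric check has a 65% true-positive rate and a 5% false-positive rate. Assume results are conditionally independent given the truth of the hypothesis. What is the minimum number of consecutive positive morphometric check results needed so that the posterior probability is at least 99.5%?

Prior odds = 0.0051/0.9949 = 51/9949.
Likelihood ratio of a positive result = 0.65/0.05 = 13.
Target odds: 0.995 ÷ 0.005 = 199.
Need (51/9949) × 13ⁿ ≥ 199, i.e. 13ⁿ ≥ 1979851/51.
13⁴ = 28561 falls short of 1979851/51 but 13⁵ = 371293 reaches it, so n = 5.

5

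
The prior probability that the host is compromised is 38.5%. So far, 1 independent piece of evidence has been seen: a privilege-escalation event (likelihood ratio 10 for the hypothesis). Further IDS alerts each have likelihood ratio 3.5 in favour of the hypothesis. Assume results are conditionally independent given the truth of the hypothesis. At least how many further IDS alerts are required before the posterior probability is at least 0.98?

2

Prior odds = 0.385/0.615 = 77/123.
Bayes factor of the evidence already in hand = 10.
Odds after that evidence = (77/123) × 10 = 770/123.
Target odds = 0.98/0.02 = 49.
Need 3.5ⁿ ≥ 49 ÷ (770/123) = 861/110.
3.5¹ = 3.5 falls short of 861/110 but 3.5² = 12.25 reaches it, so n = 2.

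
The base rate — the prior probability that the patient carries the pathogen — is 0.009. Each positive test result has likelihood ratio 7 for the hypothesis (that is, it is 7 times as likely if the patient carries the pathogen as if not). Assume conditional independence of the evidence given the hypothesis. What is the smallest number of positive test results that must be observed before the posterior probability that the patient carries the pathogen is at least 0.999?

6

Prior odds: 0.009 ÷ 0.991 = 9/991.
Likelihood ratio per positive test result = 7.
Target posterior odds = 0.999/0.001 = 999.
Need (9/991) × 7ⁿ ≥ 999, i.e. 7ⁿ ≥ 110001.
7⁵ = 16807 falls short of 110001 but 7⁶ = 117649 reaches it, so n = 6.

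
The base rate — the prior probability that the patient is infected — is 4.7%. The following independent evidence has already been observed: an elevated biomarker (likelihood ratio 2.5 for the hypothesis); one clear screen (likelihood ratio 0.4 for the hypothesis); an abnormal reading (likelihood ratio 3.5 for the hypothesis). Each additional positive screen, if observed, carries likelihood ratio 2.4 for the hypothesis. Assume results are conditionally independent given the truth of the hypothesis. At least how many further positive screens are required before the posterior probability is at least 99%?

8

Prior odds = 0.047/0.953 = 47/953.
Combined Bayes factor of the evidence already in hand = 2.5 × 0.4 × 3.5 = 3.5.
Odds after that evidence = (47/953) × 3.5 = 329/1906.
Target odds = 0.99/0.01 = 99.
Need 2.4ⁿ ≥ 99 ÷ (329/1906) = 188694/329.
2.4⁷ = 35831808/78125 falls short of 188694/329 but 2.4⁸ = 429981696/390625 reaches it, so n = 8.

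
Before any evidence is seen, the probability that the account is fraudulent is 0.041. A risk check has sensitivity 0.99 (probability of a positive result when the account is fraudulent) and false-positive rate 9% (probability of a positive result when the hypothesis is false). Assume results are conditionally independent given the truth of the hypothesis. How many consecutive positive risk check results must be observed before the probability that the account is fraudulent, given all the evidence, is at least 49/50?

Prior odds: 0.041 ÷ 0.959 = 41/959.
Likelihood ratio of a positive result = 0.99/0.09 = 11.
Target posterior odds = 0.98/0.02 = 49.
Need (41/959) × 11ⁿ ≥ 49, i.e. 11ⁿ ≥ 46991/41.
11² = 121 falls short of 46991/41 but 11³ = 1331 reaches it, so n = 3.

3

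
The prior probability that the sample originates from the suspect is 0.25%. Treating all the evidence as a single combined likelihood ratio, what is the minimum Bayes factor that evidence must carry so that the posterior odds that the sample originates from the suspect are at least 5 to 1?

1995

Prior odds = 0.0025/0.9975 = 1/399.
Target odds = 5.
Required Bayes factor = 5 ÷ (1/399) = 1995.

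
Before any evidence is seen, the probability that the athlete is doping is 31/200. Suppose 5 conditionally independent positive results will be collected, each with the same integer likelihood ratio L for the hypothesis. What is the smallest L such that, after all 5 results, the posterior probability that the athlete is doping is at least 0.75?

Prior odds = 0.155/0.845 = 31/169.
Target odds = 0.75/0.25 = 3.
Need L⁵ ≥ 3 ÷ (31/169) = 507/31.
1⁵ = 1 < 507/31 ≤ 32 = 2⁵, so L = 2.

2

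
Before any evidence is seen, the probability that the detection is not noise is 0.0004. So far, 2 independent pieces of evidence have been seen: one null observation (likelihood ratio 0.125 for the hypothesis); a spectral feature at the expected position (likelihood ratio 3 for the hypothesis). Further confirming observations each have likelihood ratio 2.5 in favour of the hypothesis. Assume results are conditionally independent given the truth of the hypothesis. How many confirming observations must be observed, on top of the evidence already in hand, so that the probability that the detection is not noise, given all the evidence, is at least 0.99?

15

Prior odds = 0.0004/0.9996 = 1/2499.
Combined Bayes factor of the evidence already in hand = 0.125 × 3 = 0.375.
Odds after that evidence = (1/2499) × 0.375 = 1/6664.
Target odds = 0.99/0.01 = 99.
Need 2.5ⁿ ≥ 99 ÷ (1/6664) = 659736.
2.5¹⁴ ≈372529 falls short of 659736 but 2.5¹⁵ ≈931323 reaches it, so n = 15.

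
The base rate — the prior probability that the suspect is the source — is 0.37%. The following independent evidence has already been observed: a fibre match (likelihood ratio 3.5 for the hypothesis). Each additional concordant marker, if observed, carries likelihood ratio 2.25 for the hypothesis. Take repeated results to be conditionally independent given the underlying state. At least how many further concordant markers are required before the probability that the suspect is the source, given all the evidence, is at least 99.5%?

Prior odds = 0.0037/0.9963 = 37/9963.
Bayes factor of the evidence already in hand = 3.5.
Odds after that evidence = (37/9963) × 3.5 = 259/19926.
Target odds = 0.995/0.005 = 199.
Need 2.25ⁿ ≥ 199 ÷ (259/19926) = 3965274/259.
2.25¹¹ ≈7481.83 falls short of 3965274/259 but 2.25¹² ≈16834.1 reaches it, so n = 12.

12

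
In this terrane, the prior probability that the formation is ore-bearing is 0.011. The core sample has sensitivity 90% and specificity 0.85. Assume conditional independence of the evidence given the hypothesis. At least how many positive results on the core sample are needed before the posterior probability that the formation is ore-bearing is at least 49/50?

5

Prior odds: 0.011 ÷ 0.989 = 11/989.
False-positive rate = 1 − 0.85 = 0.15; likelihood ratio of a positive = 0.9/0.15 = 6.
Target odds: 0.98 ÷ 0.02 = 49.
Need (11/989) × 6ⁿ ≥ 49, i.e. 6ⁿ ≥ 48461/11.
6⁴ = 1296 falls short of 48461/11 but 6⁵ = 7776 reaches it, so n = 5.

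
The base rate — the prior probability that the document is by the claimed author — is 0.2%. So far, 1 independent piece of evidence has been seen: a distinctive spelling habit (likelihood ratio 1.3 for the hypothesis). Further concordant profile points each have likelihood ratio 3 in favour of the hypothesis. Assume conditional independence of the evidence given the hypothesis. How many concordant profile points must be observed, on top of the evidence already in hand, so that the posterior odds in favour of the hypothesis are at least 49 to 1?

Prior odds = 0.002/0.998 = 1/499.
Bayes factor of the evidence already in hand = 1.3.
Odds after that evidence = (1/499) × 1.3 = 13/4990.
Target odds = 49.
Need 3ⁿ ≥ 49 ÷ (13/4990) = 244510/13.
3⁸ = 6561 falls short of 244510/13 but 3⁹ = 19683 reaches it, so n = 9.

9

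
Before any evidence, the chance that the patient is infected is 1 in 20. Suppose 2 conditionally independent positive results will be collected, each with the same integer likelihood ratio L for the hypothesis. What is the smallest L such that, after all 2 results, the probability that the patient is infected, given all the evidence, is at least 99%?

Prior odds = 0.05/0.95 = 1/19.
Target odds = 0.99/0.01 = 99.
Need L² ≥ 99 ÷ (1/19) = 1881.
43² = 1849 < 1881 ≤ 1936 = 44², so L = 44.

44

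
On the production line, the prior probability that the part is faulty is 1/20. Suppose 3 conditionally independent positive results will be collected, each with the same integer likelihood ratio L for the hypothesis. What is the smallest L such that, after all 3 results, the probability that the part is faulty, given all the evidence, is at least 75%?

Prior odds = 0.05/0.95 = 1/19.
Target odds = 0.75/0.25 = 3.
Need L³ ≥ 3 ÷ (1/19) = 57.
3³ = 27 < 57 ≤ 64 = 4³, so L = 4.

4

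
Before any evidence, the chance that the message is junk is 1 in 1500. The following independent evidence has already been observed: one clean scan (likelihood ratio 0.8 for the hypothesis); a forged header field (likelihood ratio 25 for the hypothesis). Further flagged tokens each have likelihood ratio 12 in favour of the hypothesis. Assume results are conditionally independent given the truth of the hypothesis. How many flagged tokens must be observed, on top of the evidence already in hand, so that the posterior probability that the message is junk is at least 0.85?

Prior odds = (1/1500)/(1499/1500) = 1/1499.
Combined Bayes factor of the evidence already in hand = 0.8 × 25 = 20.
Odds after that evidence = (1/1499) × 20 = 20/1499.
Target odds = 0.85/0.15 = 17/3.
Need 12ⁿ ≥ 17/3 ÷ (20/1499) = 25483/60.
12² = 144 falls short of 25483/60 but 12³ = 1728 reaches it, so n = 3.

3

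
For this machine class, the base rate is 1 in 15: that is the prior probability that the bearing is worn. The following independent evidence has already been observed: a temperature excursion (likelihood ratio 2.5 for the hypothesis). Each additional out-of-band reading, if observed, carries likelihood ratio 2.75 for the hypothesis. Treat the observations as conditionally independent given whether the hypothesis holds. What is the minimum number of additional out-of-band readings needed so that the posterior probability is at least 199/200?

7

Prior odds = (1/15)/(14/15) = 1/14.
Bayes factor of the evidence already in hand = 2.5.
Odds after that evidence = (1/14) × 2.5 = 5/28.
Target odds = 0.995/0.005 = 199.
Need 2.75ⁿ ≥ 199 ÷ (5/28) = 1114.4.
2.75⁶ = 1771561/4096 falls short of 1114.4 but 2.75⁷ = 19487171/16384 reaches it, so n = 7.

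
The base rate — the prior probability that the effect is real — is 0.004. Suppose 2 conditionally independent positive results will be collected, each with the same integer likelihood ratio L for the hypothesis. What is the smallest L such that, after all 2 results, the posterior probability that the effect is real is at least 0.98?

Prior odds = 0.004/0.996 = 1/249.
Target odds = 0.98/0.02 = 49.
Need L² ≥ 49 ÷ (1/249) = 12201.
110² = 12100 < 12201 ≤ 12321 = 111², so L = 111.

111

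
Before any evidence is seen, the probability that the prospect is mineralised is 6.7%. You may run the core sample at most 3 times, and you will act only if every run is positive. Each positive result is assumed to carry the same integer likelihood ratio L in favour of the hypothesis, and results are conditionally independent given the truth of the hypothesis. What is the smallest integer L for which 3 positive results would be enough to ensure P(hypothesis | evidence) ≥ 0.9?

6

Prior odds = 0.067/0.933 = 67/933.
Target odds = 0.9/0.1 = 9.
Need L³ ≥ 9 ÷ (67/933) = 8397/67.
5³ = 125 < 8397/67 ≤ 216 = 6³, so L = 6.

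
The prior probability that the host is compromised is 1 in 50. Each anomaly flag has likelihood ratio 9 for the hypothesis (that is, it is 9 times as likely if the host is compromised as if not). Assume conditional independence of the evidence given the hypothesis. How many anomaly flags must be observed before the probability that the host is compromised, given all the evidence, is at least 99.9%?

Prior odds = 0.02/0.98 = 1/49.
Likelihood ratio per anomaly flag = 9.
Target odds: 0.999 ÷ 0.001 = 999.
Require 9ⁿ ≥ 999 ÷ (1/49) = 48951.
9⁴ = 6561 falls short of 48951 but 9⁵ = 59049 reaches it, so n = 5.

5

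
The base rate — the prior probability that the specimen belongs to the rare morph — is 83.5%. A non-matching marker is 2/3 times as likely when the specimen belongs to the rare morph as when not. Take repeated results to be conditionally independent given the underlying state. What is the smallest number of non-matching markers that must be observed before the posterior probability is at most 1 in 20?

Prior odds = 0.835/0.165 = 167/33.
Likelihood ratio per non-matching marker = 2/3.
Target posterior odds = 0.05/0.95 = 1/19.
Need (167/33) × (2/3)ⁿ ≤ 1/19, i.e. (2/3)ⁿ ≤ 33/3173.
(2/3)¹¹ = 2048/177147 is still above 33/3173 but (2/3)¹² = 4096/531441 is at or below it, so n = 12.

12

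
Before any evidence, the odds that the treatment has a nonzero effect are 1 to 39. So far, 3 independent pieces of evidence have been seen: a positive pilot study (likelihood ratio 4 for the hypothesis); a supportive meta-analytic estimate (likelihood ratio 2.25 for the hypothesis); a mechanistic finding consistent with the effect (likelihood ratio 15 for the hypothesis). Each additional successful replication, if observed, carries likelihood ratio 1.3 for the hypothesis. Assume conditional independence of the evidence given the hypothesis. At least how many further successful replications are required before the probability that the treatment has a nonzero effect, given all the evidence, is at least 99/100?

13

Prior odds = 1/39.
Combined Bayes factor of the evidence already in hand = 4 × 2.25 × 15 = 135.
Odds after that evidence = (1/39) × 135 = 45/13.
Target odds = 0.99/0.01 = 99.
Need 1.3ⁿ ≥ 99 ÷ (45/13) = 28.6.
1.3¹² ≈23.2981 falls short of 28.6 but 1.3¹³ ≈30.2875 reaches it, so n = 13.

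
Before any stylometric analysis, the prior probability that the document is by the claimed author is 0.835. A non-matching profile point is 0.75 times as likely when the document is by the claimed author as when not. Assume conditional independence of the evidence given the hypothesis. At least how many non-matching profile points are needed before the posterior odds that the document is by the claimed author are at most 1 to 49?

20

Prior odds = 0.835/0.165 = 167/33.
Likelihood ratio per non-matching profile point = 0.75.
Target odds = 1/49.
Need (167/33) × 0.75ⁿ ≤ 1/49, i.e. 0.75ⁿ ≤ 33/8183.
0.75¹⁹ ≈0.00422828 is still above 33/8183 but 0.75²⁰ ≈0.00317121 is at or below it, so n = 20.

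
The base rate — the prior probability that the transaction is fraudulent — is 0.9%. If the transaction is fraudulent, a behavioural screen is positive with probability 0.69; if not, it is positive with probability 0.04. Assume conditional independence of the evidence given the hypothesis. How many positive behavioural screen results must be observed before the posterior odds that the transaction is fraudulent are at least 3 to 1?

3

Prior odds = 0.009/0.991 = 9/991.
Likelihood ratio of a positive = 0.69/0.04 = 17.25.
Target odds = 3.
Need (9/991) × 17.25ⁿ ≥ 3, i.e. 17.25ⁿ ≥ 991/3.
17.25² = 297.5625 falls short of 991/3 but 17.25³ = 5132.953125 reaches it, so n = 3.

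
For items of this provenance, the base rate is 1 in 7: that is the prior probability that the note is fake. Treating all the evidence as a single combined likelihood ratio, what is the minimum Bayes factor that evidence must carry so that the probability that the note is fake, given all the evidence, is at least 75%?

18

Prior odds = (1/7)/(6/7) = 1/6.
Target odds = 0.75/0.25 = 3.
Required Bayes factor = 3 ÷ (1/6) = 18.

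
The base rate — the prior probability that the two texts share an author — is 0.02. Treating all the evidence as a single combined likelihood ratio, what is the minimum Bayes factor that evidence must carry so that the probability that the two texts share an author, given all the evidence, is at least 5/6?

Prior odds = 0.02/0.98 = 1/49.
Target odds = (5/6)/(1/6) = 5.
Required Bayes factor = 5 ÷ (1/49) = 245.

245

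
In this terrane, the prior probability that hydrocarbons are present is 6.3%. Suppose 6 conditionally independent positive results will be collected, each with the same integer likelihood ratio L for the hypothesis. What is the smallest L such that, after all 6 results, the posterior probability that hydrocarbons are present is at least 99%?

4

Prior odds = 0.063/0.937 = 63/937.
Target odds = 0.99/0.01 = 99.
Need L⁶ ≥ 99 ÷ (63/937) = 10307/7.
3⁶ = 729 < 10307/7 ≤ 4096 = 4⁶, so L = 4.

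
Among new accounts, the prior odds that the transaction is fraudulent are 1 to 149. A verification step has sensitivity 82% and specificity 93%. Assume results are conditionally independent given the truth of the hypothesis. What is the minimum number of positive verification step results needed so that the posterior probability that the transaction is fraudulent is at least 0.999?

5

Prior odds = 1/149.
False-positive rate = 1 − 0.93 = 0.07; likelihood ratio of a positive = 0.82/0.07 = 82/7.
Target posterior odds = 0.999/0.001 = 999.
Require (82/7)ⁿ ≥ 999 ÷ (1/149) = 148851.
(82/7)⁴ = 45212176/2401 falls short of 148851 but (82/7)⁵ ≈220587 reaches it, so n = 5.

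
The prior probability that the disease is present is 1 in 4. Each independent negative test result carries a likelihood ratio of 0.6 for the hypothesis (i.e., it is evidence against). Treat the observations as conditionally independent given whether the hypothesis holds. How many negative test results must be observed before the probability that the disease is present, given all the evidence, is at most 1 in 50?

Prior odds = 0.25/0.75 = 1/3.
Likelihood ratio per negative test result = 0.6.
Target odds: 0.02 ÷ 0.98 = 1/49.
Need (1/3) × 0.6ⁿ ≤ 1/49, i.e. 0.6ⁿ ≤ 3/49.
0.6⁵ = 0.07776 is still above 3/49 but 0.6⁶ = 729/15625 is at or below it, so n = 6.

6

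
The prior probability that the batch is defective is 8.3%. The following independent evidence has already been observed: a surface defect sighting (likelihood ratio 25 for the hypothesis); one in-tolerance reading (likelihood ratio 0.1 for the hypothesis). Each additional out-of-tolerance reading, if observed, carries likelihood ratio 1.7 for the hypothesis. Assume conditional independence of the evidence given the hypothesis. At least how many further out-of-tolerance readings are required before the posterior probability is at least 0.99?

Prior odds = 0.083/0.917 = 83/917.
Combined Bayes factor of the evidence already in hand = 25 × 0.1 = 2.5.
Odds after that evidence = (83/917) × 2.5 = 415/1834.
Target odds = 0.99/0.01 = 99.
Need 1.7ⁿ ≥ 99 ÷ (415/1834) = 181566/415.
1.7¹¹ ≈342.719 falls short of 181566/415 but 1.7¹² ≈582.622 reaches it, so n = 12.

12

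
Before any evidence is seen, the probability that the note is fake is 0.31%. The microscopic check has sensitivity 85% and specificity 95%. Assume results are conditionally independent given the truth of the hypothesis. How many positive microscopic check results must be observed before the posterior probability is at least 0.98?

4

Prior odds = 0.0031/0.9969 = 31/9969.
False-positive rate = 1 − 0.95 = 0.05; likelihood ratio of a positive = 0.85/0.05 = 17.
Target odds: 0.98 ÷ 0.02 = 49.
Require 17ⁿ ≥ 49 ÷ (31/9969) = 488481/31.
17³ = 4913 falls short of 488481/31 but 17⁴ = 83521 reaches it, so n = 4.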